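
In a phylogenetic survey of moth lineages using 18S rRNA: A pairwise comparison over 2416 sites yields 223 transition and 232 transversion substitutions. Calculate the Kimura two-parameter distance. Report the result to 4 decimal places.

0.2180

P = 223/2416 ≈ 0.092301 and Q = 232/2416 ≈ 0.096026.
Under the Kimura two-parameter model, d = −½ ln(1 − 2P − Q) − ¼ ln(1 − 2Q).
1 − 2P − Q = 0.719372, giving −½ ln(0.719372) = 0.164688.
1 − 2Q = 0.807948, giving −¼ ln(0.807948) = 0.053314.
d = 0.164688 + 0.053314 = 0.218002.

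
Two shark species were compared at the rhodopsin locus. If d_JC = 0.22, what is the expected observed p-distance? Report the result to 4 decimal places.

0.1907

p = (3/4)(1 − e^(−4d/3)) = 0.75 × (1 − e^(-0.293333)) = 0.75 × (1 − 0.745774) = 0.190670.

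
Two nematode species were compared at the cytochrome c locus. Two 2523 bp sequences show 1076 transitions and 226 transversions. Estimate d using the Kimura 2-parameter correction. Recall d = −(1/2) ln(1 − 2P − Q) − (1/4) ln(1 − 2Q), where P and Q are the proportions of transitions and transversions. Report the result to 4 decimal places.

1.4776

P = 1076/2523 ≈ 0.426476 and Q = 226/2523 ≈ 0.089576.
Under the Kimura two-parameter model, d = −½ ln(1 − 2P − Q) − ¼ ln(1 − 2Q).
1 − 2P − Q = 0.057472, giving −½ ln(0.057472) = 1.428229.
1 − 2Q = 0.820848, giving −¼ ln(0.820848) = 0.049354.
d = 1.428229 + 0.049354 = 1.477583.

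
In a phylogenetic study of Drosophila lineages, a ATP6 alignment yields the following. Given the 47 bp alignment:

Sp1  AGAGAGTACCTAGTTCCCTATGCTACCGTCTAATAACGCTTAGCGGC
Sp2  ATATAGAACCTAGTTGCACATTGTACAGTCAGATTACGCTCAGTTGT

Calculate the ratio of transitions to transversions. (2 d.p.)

0.45

Transitions are A↔G and C↔T; transversions are all other mismatches.
Transitions: 5. Transversions: 11.
R = 5/11 = 0.454545… ≈ 0.45 (to 2 d.p.).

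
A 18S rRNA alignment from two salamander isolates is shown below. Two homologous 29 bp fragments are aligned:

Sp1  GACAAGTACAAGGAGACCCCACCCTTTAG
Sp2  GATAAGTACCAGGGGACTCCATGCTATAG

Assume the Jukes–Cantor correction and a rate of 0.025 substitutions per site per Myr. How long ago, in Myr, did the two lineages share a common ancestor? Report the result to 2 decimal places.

The sequences differ at 7 of 29 sites (3, 10, 14, 18, 22, 23, 26), so p = 7/29 ≈ 0.241379.
d = −(3/4) ln(1 − 4p/3) = −0.75 ln(1 − 0.321839) = −0.75 ln(0.678161)
  = −0.75 × (-0.388371) = 0.291278 substitutions/site.
Under a molecular clock d = 2μt, so t = d/(2μ) = 0.291278 / (2 × 0.025) = 5.83 Myr.

5.83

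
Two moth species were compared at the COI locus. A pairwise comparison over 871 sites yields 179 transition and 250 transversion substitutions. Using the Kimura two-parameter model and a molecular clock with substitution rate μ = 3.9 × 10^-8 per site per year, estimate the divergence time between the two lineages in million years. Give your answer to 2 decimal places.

10.41

P = 179/871 ≈ 0.205511 and Q = 250/871 ≈ 0.287026.
Under the Kimura two-parameter model, d = −½ ln(1 − 2P − Q) − ¼ ln(1 − 2Q).
1 − 2P − Q = 0.301952, giving −½ ln(0.301952) = 0.598744.
1 − 2Q = 0.425948, giving −¼ ln(0.425948) = 0.213360.
d = 0.598744 + 0.213360 = 0.812104.
Under a molecular clock d = 2μt, so t = d/(2μ) = 0.812104 / (2 × 3.9 × 10^-8) = 10.41 million years.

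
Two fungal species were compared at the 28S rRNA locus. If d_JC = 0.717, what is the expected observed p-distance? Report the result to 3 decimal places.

p = (3/4)(1 − e^(−4d/3)) = 0.75 × (1 − e^(-0.956)) = 0.75 × (1 − 0.384428) = 0.461679.

0.462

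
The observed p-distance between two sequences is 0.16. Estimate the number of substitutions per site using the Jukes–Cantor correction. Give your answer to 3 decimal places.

d = −(3/4) ln(1 − 4p/3) = −0.75 ln(1 − 0.213333) = −0.75 ln(0.786667)
  = −0.75 × (-0.239950) = 0.179963 substitutions/site.

0.180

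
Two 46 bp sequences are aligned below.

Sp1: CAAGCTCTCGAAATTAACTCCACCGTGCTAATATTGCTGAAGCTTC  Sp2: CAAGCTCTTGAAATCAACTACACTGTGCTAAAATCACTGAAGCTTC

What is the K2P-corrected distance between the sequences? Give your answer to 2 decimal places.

Of 46 sites, 5 differences are transitions and 2 are transversions, so P = 5/46 ≈ 0.108696 and Q = 2/46 ≈ 0.043478.
Under the Kimura two-parameter model, d = −½ ln(1 − 2P − Q) − ¼ ln(1 − 2Q).
1 − 2P − Q = 0.73913, giving −½ ln(0.73913) = 0.151141.
1 − 2Q = 0.913044, giving −¼ ln(0.913044) = 0.022743.
d = 0.151141 + 0.022743 = 0.173884.

0.17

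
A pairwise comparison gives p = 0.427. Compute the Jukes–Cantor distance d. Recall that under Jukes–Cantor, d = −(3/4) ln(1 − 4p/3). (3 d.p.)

d = −(3/4) ln(1 − 4p/3) = −0.75 ln(1 − 0.569333) = −0.75 ln(0.430667)
  = −0.75 × (-0.842420) = 0.631815 substitutions/site.

0.632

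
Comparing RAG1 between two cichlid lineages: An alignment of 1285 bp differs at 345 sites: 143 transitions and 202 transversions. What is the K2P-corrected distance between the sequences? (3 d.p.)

0.333

P = 143/1285 ≈ 0.111284 and Q = 202/1285 ≈ 0.157198.
Under the Kimura two-parameter model, d = −½ ln(1 − 2P − Q) − ¼ ln(1 − 2Q).
1 − 2P − Q = 0.620234, giving −½ ln(0.620234) = 0.238829.
1 − 2Q = 0.685604, giving −¼ ln(0.685604) = 0.094364.
d = 0.238829 + 0.094364 = 0.333193.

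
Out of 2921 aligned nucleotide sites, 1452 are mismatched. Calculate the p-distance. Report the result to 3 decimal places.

0.497

p = 1452/2921 = 0.497090… ≈ 0.497 (to 3 d.p.).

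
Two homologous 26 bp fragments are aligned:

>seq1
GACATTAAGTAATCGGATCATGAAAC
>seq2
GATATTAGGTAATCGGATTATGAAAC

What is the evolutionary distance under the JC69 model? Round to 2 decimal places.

The sequences differ at 3 of 26 sites (3, 8, 19), so p = 3/26 ≈ 0.115385.
d = −(3/4) ln(1 − 4p/3) = −0.75 ln(1 − 0.153847) = −0.75 ln(0.846153)
  = −0.75 × (-0.167055) = 0.125291 substitutions/site.

0.13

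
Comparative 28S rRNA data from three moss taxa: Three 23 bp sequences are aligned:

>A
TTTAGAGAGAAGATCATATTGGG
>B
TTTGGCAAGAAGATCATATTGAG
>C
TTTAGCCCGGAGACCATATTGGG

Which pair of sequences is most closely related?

A and B

A–B: 4/23 differ, p = 0.174, d = 0.198.
A–C: 5/23 differ, p = 0.217, d = 0.257.
B–C: 6/23 differ, p = 0.261, d = 0.321.
The smallest distance is between A and B.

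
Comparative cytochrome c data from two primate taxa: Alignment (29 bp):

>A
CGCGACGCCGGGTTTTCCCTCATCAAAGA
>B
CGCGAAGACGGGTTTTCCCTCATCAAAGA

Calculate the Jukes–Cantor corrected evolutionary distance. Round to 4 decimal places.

The sequences differ at 2 of 29 sites (6, 8), so p = 2/29 ≈ 0.068966.
d = −(3/4) ln(1 − 4p/3) = −0.75 ln(1 − 0.091955) = −0.75 ln(0.908045)
  = −0.75 × (-0.096461) = 0.072346 substitutions/site.

0.0723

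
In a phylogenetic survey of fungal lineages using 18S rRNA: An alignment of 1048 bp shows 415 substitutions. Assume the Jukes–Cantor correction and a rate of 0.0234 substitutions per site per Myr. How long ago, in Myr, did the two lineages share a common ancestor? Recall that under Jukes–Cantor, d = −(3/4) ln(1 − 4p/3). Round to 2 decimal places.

12.03

p = 415/1048 ≈ 0.395992.
d = −(3/4) ln(1 − 4p/3) = −0.75 ln(1 − 0.527989) = −0.75 ln(0.472011)
  = −0.75 × (-0.750753) = 0.563065 substitutions/site.
Under a molecular clock d = 2μt, so t = d/(2μ) = 0.563065 / (2 × 0.0234) = 12.03 Myr.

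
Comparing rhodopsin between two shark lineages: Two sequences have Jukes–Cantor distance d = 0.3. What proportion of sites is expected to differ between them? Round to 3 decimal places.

0.247

p = (3/4)(1 − e^(−4d/3)) = 0.75 × (1 − e^(-0.4)) = 0.75 × (1 − 0.670320) = 0.247260.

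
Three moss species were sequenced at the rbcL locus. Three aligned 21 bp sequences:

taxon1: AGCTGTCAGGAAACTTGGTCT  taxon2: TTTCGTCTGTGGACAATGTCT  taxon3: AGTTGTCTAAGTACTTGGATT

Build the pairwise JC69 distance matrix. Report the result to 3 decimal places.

d(taxon1,taxon2) = 0.899, d(taxon1,taxon3) = 0.532, d(taxon2,taxon3) = 0.899

taxon1–taxon2: 11/21 sites differ → p ≈ 0.52381, d = −0.75 ln(1 − 0.698413) = 0.899023 ≈ 0.899.
taxon1–taxon3: 8/21 sites differ → p ≈ 0.380952, d = −0.75 ln(1 − 0.507936) = 0.531860 ≈ 0.532.
taxon2–taxon3: 11/21 sites differ → p ≈ 0.52381, d = −0.75 ln(1 − 0.698413) = 0.899023 ≈ 0.899.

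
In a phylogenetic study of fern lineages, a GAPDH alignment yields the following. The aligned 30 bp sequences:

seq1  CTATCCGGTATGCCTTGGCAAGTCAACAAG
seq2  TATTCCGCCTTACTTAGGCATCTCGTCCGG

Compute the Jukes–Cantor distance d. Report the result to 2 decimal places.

The sequences differ at 15 of 30 sites, so p = 15/30 = 0.5.
d = −(3/4) ln(1 − 4p/3) = −0.75 ln(1 − 0.666667) = −0.75 ln(0.333333)
  = −0.75 × (-1.098613) = 0.823960 substitutions/site.

0.82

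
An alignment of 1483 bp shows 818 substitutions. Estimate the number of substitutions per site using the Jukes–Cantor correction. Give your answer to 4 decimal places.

p = 818/1483 ≈ 0.551585.
d = −(3/4) ln(1 − 4p/3) = −0.75 ln(1 − 0.735447) = −0.75 ln(0.264553)
  = −0.75 × (-1.329714) = 0.997286 substitutions/site.

0.9973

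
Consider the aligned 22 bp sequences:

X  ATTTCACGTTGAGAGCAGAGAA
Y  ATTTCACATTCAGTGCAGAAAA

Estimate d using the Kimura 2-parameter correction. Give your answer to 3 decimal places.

Of 22 sites, 2 differences are transitions and 2 are transversions, so P = 2/22 ≈ 0.090909 and Q = 2/22 ≈ 0.090909.
Under the Kimura two-parameter model, d = −½ ln(1 − 2P − Q) − ¼ ln(1 − 2Q).
1 − 2P − Q = 0.727273, giving −½ ln(0.727273) = 0.159227.
1 − 2Q = 0.818182, giving −¼ ln(0.818182) = 0.050168.
d = 0.159227 + 0.050168 = 0.209395.

0.209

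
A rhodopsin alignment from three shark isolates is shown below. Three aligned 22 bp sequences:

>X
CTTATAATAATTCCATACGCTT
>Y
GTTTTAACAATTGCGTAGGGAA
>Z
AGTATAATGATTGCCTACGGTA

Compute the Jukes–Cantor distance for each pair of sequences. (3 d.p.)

X–Y: 9/22 sites differ → p ≈ 0.409091, d = −0.75 ln(1 − 0.545455) = 0.591344 ≈ 0.591.
X–Z: 7/22 sites differ → p ≈ 0.318182, d = −0.75 ln(1 − 0.424243) = 0.414052 ≈ 0.414.
Y–Z: 8/22 sites differ → p ≈ 0.363636, d = −0.75 ln(1 − 0.484848) = 0.497470 ≈ 0.497.

d(X,Y) = 0.591, d(X,Z) = 0.414, d(Y,Z) = 0.497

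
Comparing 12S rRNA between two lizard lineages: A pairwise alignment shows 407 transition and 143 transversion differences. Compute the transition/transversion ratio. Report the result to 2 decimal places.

2.85

R = 407/143 = 2.846153… ≈ 2.85 (to 2 d.p.).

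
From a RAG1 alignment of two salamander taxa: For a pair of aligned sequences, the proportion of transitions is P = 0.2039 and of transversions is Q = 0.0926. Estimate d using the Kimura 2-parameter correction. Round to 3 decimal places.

Under the Kimura two-parameter model, d = −½ ln(1 − 2P − Q) − ¼ ln(1 − 2Q).
1 − 2P − Q = 0.4996, giving −½ ln(0.4996) = 0.346974.
1 − 2Q = 0.8148, giving −¼ ln(0.8148) = 0.051203.
d = 0.346974 + 0.051203 = 0.398177.

0.398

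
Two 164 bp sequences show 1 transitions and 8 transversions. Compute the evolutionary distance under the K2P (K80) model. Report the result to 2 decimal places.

0.06

P = 1/164 ≈ 0.006098 and Q = 8/164 ≈ 0.04878.
Under the Kimura two-parameter model, d = −½ ln(1 − 2P − Q) − ¼ ln(1 − 2Q).
1 − 2P − Q = 0.939024, giving −½ ln(0.939024) = 0.031457.
1 − 2Q = 0.90244, giving −¼ ln(0.90244) = 0.025663.
d = 0.031457 + 0.025663 = 0.057120.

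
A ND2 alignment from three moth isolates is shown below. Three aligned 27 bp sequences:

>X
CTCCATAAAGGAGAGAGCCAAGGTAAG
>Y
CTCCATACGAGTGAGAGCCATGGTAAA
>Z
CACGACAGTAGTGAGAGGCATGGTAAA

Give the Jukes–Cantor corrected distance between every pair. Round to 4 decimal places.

d(X,Y) = 0.2635, d(X,Z) = 0.5107, d(Y,Z) = 0.2635

X–Y: 6/27 sites differ → p ≈ 0.222222, d = −0.75 ln(1 − 0.296296) = 0.263548 ≈ 0.2635.
X–Z: 10/27 sites differ → p ≈ 0.37037, d = −0.75 ln(1 − 0.493827) = 0.510658 ≈ 0.5107.
Y–Z: 6/27 sites differ → p ≈ 0.222222, d = −0.75 ln(1 − 0.296296) = 0.263548 ≈ 0.2635.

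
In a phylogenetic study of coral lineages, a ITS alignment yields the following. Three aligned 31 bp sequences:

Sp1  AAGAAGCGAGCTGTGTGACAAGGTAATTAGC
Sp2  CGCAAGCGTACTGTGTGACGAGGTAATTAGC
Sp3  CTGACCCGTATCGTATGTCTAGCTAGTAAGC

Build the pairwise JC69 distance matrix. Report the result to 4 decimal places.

Sp1–Sp2: 6/31 sites differ → p ≈ 0.193548, d = −0.75 ln(1 − 0.258064) = 0.223869 ≈ 0.2239.
Sp1–Sp3: 14/31 sites differ → p ≈ 0.451613, d = −0.75 ln(1 − 0.602151) = 0.691262 ≈ 0.6913.
Sp2–Sp3: 12/31 sites differ → p ≈ 0.387097, d = −0.75 ln(1 − 0.516129) = 0.544453 ≈ 0.5445.

d(Sp1,Sp2) = 0.2239, d(Sp1,Sp3) = 0.6913, d(Sp2,Sp3) = 0.5445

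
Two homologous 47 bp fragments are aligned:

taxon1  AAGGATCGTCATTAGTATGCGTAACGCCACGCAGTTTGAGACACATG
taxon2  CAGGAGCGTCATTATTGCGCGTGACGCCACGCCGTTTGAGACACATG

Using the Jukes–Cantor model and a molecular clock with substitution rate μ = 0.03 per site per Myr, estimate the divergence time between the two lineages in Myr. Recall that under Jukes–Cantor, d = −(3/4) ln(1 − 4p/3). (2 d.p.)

The sequences differ at 7 of 47 sites (1, 6, 15, 17, 18, 23, 33), so p = 7/47 ≈ 0.148936.
d = −(3/4) ln(1 − 4p/3) = −0.75 ln(1 − 0.198581) = −0.75 ln(0.801419)
  = −0.75 × (-0.221371) = 0.166028 substitutions/site.
Under a molecular clock d = 2μt, so t = d/(2μ) = 0.166028 / (2 × 0.03) = 2.77 Myr.

2.77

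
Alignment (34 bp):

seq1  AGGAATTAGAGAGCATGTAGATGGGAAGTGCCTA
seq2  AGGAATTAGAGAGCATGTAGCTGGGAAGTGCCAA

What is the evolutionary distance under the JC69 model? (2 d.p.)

0.06

The sequences differ at 2 of 34 sites (21, 33), so p = 2/34 ≈ 0.058824.
d = −(3/4) ln(1 − 4p/3) = −0.75 ln(1 − 0.078432) = −0.75 ln(0.921568)
  = −0.75 × (-0.081679) = 0.061259 substitutions/site.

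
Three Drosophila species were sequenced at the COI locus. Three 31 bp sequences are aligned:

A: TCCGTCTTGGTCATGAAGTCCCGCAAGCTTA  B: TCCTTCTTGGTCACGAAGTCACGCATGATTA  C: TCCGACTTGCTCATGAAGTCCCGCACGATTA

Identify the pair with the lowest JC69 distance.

A–B: 5/31 differ, p = 0.161, d = 0.182.
A–C: 4/31 differ, p = 0.129, d = 0.142.
B–C: 6/31 differ, p = 0.194, d = 0.224.
The smallest distance is between A and C.

A and C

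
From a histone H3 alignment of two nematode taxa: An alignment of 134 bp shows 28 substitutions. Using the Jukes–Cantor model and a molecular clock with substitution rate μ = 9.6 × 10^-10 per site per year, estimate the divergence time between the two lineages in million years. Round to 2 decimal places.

127.57

p = 28/134 ≈ 0.208955.
d = −(3/4) ln(1 − 4p/3) = −0.75 ln(1 − 0.278607) = −0.75 ln(0.721393)
  = −0.75 × (-0.326571) = 0.244928 substitutions/site.
Under a molecular clock d = 2μt, so t = d/(2μ) = 0.244928 / (2 × 9.6 × 10^-10) = 127.57 million years.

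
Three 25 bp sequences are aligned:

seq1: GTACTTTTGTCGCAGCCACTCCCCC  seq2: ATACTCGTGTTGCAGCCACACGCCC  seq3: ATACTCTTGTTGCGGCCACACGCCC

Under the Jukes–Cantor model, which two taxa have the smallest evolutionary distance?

seq2 and seq3

seq1–seq2: 6/25 differ, p = 0.240, d = 0.289.
seq1–seq3: 6/25 differ, p = 0.240, d = 0.289.
seq2–seq3: 2/25 differ, p = 0.080, d = 0.085.
The smallest distance is between seq2 and seq3.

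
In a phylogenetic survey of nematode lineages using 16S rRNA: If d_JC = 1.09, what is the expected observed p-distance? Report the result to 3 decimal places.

p = (3/4)(1 − e^(−4d/3)) = 0.75 × (1 − e^(-1.453333)) = 0.75 × (1 − 0.233790) = 0.574658.

0.575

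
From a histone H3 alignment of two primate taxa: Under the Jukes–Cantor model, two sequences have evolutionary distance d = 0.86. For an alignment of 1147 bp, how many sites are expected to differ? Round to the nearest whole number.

Invert JC69: p = (3/4)(1 − e^(−4d/3)) = 0.75 × (1 − e^(-1.146667)) = 0.75 × (1 − 0.317694) = 0.511730.
Expected differing sites = pL ≈ 0.511730 × 1147 = 586.95431 ≈ 587.

587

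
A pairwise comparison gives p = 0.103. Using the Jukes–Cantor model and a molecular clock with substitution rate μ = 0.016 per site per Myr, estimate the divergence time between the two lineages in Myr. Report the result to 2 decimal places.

d = −(3/4) ln(1 − 4p/3) = −0.75 ln(1 − 0.137333) = −0.75 ln(0.862667)
  = −0.75 × (-0.147727) = 0.110795 substitutions/site.
Under a molecular clock d = 2μt, so t = d/(2μ) = 0.110795 / (2 × 0.016) = 3.46 Myr.

3.46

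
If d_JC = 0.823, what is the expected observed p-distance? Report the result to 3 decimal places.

p = (3/4)(1 − e^(−4d/3)) = 0.75 × (1 − e^(-1.097333)) = 0.75 × (1 − 0.333760) = 0.499680.

0.500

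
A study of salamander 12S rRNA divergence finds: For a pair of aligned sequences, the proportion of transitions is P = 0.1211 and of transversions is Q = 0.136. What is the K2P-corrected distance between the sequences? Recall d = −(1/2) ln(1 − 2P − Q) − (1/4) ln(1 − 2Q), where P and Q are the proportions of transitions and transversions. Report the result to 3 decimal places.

0.317

Under the Kimura two-parameter model, d = −½ ln(1 − 2P − Q) − ¼ ln(1 − 2Q).
1 − 2P − Q = 0.6218, giving −½ ln(0.6218) = 0.237568.
1 − 2Q = 0.728, giving −¼ ln(0.728) = 0.079364.
d = 0.237568 + 0.079364 = 0.316932.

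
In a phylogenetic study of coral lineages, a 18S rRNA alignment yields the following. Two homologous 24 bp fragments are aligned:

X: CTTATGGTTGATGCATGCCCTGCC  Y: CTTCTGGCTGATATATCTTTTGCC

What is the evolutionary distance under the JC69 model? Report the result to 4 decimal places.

0.4408

The sequences differ at 8 of 24 sites (4, 8, 13, 14, 17, 18, 19, 20), so p = 8/24 ≈ 0.333333.
d = −(3/4) ln(1 − 4p/3) = −0.75 ln(1 − 0.444444) = −0.75 ln(0.555556)
  = −0.75 × (-0.587786) = 0.440840 substitutions/site.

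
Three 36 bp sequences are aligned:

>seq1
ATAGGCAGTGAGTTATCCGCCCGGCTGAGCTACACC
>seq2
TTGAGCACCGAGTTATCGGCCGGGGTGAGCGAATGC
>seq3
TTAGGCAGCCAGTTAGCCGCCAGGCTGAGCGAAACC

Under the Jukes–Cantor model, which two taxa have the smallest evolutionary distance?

seq1–seq2: 12/36 differ, p = 0.333, d = 0.441.
seq1–seq3: 7/36 differ, p = 0.194, d = 0.225.
seq2–seq3: 10/36 differ, p = 0.278, d = 0.347.
The smallest distance is between seq1 and seq3.

seq1 and seq3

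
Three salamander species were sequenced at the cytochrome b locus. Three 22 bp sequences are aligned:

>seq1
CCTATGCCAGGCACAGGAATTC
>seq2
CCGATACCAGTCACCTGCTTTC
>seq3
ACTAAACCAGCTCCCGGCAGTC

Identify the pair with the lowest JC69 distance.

seq1 and seq2

seq1–seq2: 7/22 differ, p = 0.318, d = 0.414.
seq1–seq3: 9/22 differ, p = 0.409, d = 0.591.
seq2–seq3: 9/22 differ, p = 0.409, d = 0.591.
The smallest distance is between seq1 and seq2.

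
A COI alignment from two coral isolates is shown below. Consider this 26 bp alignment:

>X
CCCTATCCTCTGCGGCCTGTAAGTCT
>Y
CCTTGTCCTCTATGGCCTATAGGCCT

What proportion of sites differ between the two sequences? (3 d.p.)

0.269

The sequences differ at 7 of 26 positions (sites 3, 5, 12, 13, 19, 22, 24).
p = 7/26 = 0.269230… ≈ 0.269 (to 3 d.p.).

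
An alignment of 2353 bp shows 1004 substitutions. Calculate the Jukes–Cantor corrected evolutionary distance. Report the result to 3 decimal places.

0.631

p = 1004/2353 ≈ 0.426689.
d = −(3/4) ln(1 − 4p/3) = −0.75 ln(1 − 0.568919) = −0.75 ln(0.431081)
  = −0.75 × (-0.841459) = 0.631094 substitutions/site.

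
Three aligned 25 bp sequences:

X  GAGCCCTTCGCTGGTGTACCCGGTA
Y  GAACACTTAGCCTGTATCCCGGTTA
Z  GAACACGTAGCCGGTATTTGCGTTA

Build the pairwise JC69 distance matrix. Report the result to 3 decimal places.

d(X,Y) = 0.490, d(X,Z) = 0.572, d(Y,Z) = 0.289

X–Y: 9/25 sites differ → p = 0.36, d = −0.75 ln(1 − 0.48) = 0.490445 ≈ 0.490.
X–Z: 10/25 sites differ → p = 0.4, d = −0.75 ln(1 − 0.533333) = 0.571605 ≈ 0.572.
Y–Z: 6/25 sites differ → p = 0.24, d = −0.75 ln(1 − 0.32) = 0.289247 ≈ 0.289.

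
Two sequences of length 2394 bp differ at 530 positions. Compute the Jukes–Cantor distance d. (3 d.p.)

0.262

p = 530/2394 ≈ 0.221387.
d = −(3/4) ln(1 − 4p/3) = −0.75 ln(1 − 0.295183) = −0.75 ln(0.704817)
  = −0.75 × (-0.349817) = 0.262363 substitutions/site.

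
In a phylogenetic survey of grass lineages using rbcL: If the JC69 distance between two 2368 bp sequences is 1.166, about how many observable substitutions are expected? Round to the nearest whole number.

Invert JC69: p = (3/4)(1 − e^(−4d/3)) = 0.75 × (1 − e^(-1.554667)) = 0.75 × (1 − 0.211260) = 0.591555.
Expected differing sites = pL ≈ 0.591555 × 2368 = 1400.80224 ≈ 1401.

1401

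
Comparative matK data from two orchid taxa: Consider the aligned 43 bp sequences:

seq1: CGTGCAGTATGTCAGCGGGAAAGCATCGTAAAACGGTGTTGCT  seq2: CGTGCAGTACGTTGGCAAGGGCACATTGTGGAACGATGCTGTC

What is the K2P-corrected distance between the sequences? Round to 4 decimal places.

0.6501

Of 43 sites, 15 differences are transitions and 1 are transversions, so P = 15/43 ≈ 0.348837 and Q = 1/43 ≈ 0.023256.
Under the Kimura two-parameter model, d = −½ ln(1 − 2P − Q) − ¼ ln(1 − 2Q).
1 − 2P − Q = 0.27907, giving −½ ln(0.27907) = 0.638146.
1 − 2Q = 0.953488, giving −¼ ln(0.953488) = 0.011907.
d = 0.638146 + 0.011907 = 0.650053.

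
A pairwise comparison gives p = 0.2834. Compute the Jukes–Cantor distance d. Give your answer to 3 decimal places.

0.356

d = −(3/4) ln(1 − 4p/3) = −0.75 ln(1 − 0.377867) = −0.75 ln(0.622133)
  = −0.75 × (-0.474601) = 0.355951 substitutions/site.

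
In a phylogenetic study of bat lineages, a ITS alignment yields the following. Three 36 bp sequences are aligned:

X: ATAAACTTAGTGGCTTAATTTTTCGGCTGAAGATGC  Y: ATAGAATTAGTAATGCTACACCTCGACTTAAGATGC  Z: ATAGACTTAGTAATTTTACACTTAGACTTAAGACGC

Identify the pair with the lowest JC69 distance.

Y and Z

X–Y: 14/36 differ, p = 0.389, d = 0.548.
X–Z: 12/36 differ, p = 0.333, d = 0.441.
Y–Z: 6/36 differ, p = 0.167, d = 0.188.
The smallest distance is between Y and Z.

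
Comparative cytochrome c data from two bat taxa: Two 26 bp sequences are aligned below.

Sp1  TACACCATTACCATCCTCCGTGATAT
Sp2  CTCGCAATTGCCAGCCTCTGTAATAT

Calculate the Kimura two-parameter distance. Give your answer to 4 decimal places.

Of 26 sites, 5 differences are transitions and 3 are transversions, so P = 5/26 ≈ 0.192308 and Q = 3/26 ≈ 0.115385.
Under the Kimura two-parameter model, d = −½ ln(1 − 2P − Q) − ¼ ln(1 − 2Q).
1 − 2P − Q = 0.499999, giving −½ ln(0.499999) = 0.346575.
1 − 2Q = 0.76923, giving −¼ ln(0.76923) = 0.065591.
d = 0.346575 + 0.065591 = 0.412166.

0.4122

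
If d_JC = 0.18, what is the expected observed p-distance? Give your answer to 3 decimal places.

p = (3/4)(1 − e^(−4d/3)) = 0.75 × (1 − e^(-0.24)) = 0.75 × (1 − 0.786628) = 0.160029.

0.160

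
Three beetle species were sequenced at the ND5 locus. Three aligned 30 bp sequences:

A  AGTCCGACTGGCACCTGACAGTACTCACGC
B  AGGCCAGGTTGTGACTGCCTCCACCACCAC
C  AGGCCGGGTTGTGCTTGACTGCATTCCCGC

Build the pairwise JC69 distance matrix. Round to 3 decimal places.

d(A,B) = 0.931, d(A,C) = 0.503, d(B,C) = 0.383

A–B: 16/30 sites differ → p ≈ 0.533333, d = −0.75 ln(1 − 0.711111) = 0.931285 ≈ 0.931.
A–C: 11/30 sites differ → p ≈ 0.366667, d = −0.75 ln(1 − 0.488889) = 0.503376 ≈ 0.503.
B–C: 9/30 sites differ → p = 0.3, d = −0.75 ln(1 − 0.4) = 0.383119 ≈ 0.383.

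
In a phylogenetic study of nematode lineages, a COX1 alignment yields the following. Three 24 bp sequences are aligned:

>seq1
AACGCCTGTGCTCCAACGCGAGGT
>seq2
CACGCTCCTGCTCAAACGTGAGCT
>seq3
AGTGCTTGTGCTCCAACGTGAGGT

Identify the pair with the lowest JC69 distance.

seq1–seq2: 7/24 differ, p = 0.292, d = 0.369.
seq1–seq3: 4/24 differ, p = 0.167, d = 0.188.
seq2–seq3: 7/24 differ, p = 0.292, d = 0.369.
The smallest distance is between seq1 and seq3.

seq1 and seq3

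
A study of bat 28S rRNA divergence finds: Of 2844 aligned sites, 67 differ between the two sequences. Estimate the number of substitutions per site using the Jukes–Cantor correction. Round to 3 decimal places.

p = 67/2844 ≈ 0.023558.
d = −(3/4) ln(1 − 4p/3) = −0.75 ln(1 − 0.031411) = −0.75 ln(0.968589)
  = −0.75 × (-0.031915) = 0.023936 substitutions/site.

0.024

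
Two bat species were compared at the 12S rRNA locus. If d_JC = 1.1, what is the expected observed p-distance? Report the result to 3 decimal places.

p = (3/4)(1 − e^(−4d/3)) = 0.75 × (1 − e^(-1.466667)) = 0.75 × (1 − 0.230693) = 0.576980.

0.577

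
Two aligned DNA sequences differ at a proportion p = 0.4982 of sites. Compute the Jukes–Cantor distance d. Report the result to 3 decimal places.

0.819

d = −(3/4) ln(1 − 4p/3) = −0.75 ln(1 − 0.664267) = −0.75 ln(0.335733)
  = −0.75 × (-1.091439) = 0.818579 substitutions/site.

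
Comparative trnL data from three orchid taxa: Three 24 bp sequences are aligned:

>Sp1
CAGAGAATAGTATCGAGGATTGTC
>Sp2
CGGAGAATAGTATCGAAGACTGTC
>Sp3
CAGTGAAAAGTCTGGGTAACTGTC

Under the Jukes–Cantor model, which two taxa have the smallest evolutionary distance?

Sp1 and Sp2

Sp1–Sp2: 3/24 differ, p = 0.125, d = 0.137.
Sp1–Sp3: 8/24 differ, p = 0.333, d = 0.441.
Sp2–Sp3: 8/24 differ, p = 0.333, d = 0.441.
The smallest distance is between Sp1 and Sp2.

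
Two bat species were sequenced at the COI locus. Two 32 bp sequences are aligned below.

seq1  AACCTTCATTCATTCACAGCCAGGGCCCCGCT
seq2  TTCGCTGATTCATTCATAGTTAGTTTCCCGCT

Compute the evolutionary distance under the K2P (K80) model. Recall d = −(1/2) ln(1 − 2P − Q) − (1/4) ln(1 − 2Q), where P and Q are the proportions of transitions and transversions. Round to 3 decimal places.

0.464

Of 32 sites, 5 differences are transitions and 6 are transversions, so P = 5/32 = 0.15625 and Q = 6/32 = 0.1875.
Under the Kimura two-parameter model, d = −½ ln(1 − 2P − Q) − ¼ ln(1 − 2Q).
1 − 2P − Q = 0.5, giving −½ ln(0.5) = 0.346574.
1 − 2Q = 0.625, giving −¼ ln(0.625) = 0.117501.
d = 0.346574 + 0.117501 = 0.464075.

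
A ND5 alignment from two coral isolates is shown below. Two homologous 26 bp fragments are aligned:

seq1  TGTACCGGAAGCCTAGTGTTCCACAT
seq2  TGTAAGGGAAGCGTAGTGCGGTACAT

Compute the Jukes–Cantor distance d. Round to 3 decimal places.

The sequences differ at 7 of 26 sites (5, 6, 13, 19, 20, 21, 22), so p = 7/26 ≈ 0.269231.
d = −(3/4) ln(1 − 4p/3) = −0.75 ln(1 − 0.358975) = −0.75 ln(0.641025)
  = −0.75 × (-0.444687) = 0.333515 substitutions/site.

0.334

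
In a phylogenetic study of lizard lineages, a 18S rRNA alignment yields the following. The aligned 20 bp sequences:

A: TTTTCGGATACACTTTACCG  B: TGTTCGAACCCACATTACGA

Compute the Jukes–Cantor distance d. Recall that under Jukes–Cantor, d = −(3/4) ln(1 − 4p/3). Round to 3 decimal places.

0.471

The sequences differ at 7 of 20 sites (2, 7, 9, 10, 14, 19, 20), so p = 7/20 = 0.35.
d = −(3/4) ln(1 − 4p/3) = −0.75 ln(1 − 0.466667) = −0.75 ln(0.533333)
  = −0.75 × (-0.628609) = 0.471457 substitutions/site.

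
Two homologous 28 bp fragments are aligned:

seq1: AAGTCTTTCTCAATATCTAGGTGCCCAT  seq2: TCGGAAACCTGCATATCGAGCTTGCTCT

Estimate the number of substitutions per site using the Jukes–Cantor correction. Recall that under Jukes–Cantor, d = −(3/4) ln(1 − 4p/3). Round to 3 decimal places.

0.940

The sequences differ at 15 of 28 sites, so p = 15/28 ≈ 0.535714.
d = −(3/4) ln(1 − 4p/3) = −0.75 ln(1 − 0.714285) = −0.75 ln(0.285715)
  = −0.75 × (-1.252760) = 0.939570 substitutions/site.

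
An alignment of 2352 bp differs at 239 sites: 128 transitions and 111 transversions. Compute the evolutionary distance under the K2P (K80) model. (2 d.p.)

0.11

P = 128/2352 ≈ 0.054422 and Q = 111/2352 ≈ 0.047194.
Under the Kimura two-parameter model, d = −½ ln(1 − 2P − Q) − ¼ ln(1 − 2Q).
1 − 2P − Q = 0.843962, giving −½ ln(0.843962) = 0.084824.
1 − 2Q = 0.905612, giving −¼ ln(0.905612) = 0.024786.
d = 0.084824 + 0.024786 = 0.109610.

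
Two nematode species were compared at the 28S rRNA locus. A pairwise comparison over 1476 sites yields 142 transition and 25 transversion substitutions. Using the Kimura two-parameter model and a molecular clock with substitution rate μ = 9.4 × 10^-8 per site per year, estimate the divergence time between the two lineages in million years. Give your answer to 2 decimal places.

0.67

P = 142/1476 ≈ 0.096206 and Q = 25/1476 ≈ 0.016938.
Under the Kimura two-parameter model, d = −½ ln(1 − 2P − Q) − ¼ ln(1 − 2Q).
1 − 2P − Q = 0.79065, giving −½ ln(0.79065) = 0.117450.
1 − 2Q = 0.966124, giving −¼ ln(0.966124) = 0.008616.
d = 0.117450 + 0.008616 = 0.126066.
Under a molecular clock d = 2μt, so t = d/(2μ) = 0.126066 / (2 × 9.4 × 10^-8) = 0.67 million years.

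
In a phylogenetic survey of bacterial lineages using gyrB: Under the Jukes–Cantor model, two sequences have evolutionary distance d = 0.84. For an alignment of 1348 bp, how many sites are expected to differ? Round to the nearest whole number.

Invert JC69: p = (3/4)(1 − e^(−4d/3)) = 0.75 × (1 − e^(-1.12)) = 0.75 × (1 − 0.326280) = 0.505290.
Expected differing sites = pL ≈ 0.505290 × 1348 = 681.13092 ≈ 681.

681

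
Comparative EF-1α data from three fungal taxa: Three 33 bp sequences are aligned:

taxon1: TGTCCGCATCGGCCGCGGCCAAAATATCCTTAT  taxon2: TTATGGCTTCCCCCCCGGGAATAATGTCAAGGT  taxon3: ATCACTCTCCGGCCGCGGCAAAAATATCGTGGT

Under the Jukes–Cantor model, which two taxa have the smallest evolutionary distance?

taxon1–taxon2: 16/33 differ, p = 0.485, d = 0.780.
taxon1–taxon3: 11/33 differ, p = 0.333, d = 0.441.
taxon2–taxon3: 14/33 differ, p = 0.424, d = 0.625.
The smallest distance is between taxon1 and taxon3.

taxon1 and taxon3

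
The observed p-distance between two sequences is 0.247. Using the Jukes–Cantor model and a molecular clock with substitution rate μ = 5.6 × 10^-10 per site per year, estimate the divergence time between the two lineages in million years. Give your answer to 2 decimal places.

d = −(3/4) ln(1 − 4p/3) = −0.75 ln(1 − 0.329333) = −0.75 ln(0.670667)
  = −0.75 × (-0.399483) = 0.299612 substitutions/site.
Under a molecular clock d = 2μt, so t = d/(2μ) = 0.299612 / (2 × 5.6 × 10^-10) = 267.51 million years.

267.51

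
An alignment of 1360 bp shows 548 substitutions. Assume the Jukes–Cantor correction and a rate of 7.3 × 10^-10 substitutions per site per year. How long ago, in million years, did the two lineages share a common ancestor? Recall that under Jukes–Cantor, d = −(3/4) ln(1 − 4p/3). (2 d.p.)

395.85

p = 548/1360 ≈ 0.402941.
d = −(3/4) ln(1 − 4p/3) = −0.75 ln(1 − 0.537255) = −0.75 ln(0.462745)
  = −0.75 × (-0.770579) = 0.577934 substitutions/site.
Under a molecular clock d = 2μt, so t = d/(2μ) = 0.577934 / (2 × 7.3 × 10^-10) = 395.85 million years.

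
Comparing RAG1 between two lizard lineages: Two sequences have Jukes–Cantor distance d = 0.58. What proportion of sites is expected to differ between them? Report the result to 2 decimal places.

0.40

p = (3/4)(1 − e^(−4d/3)) = 0.75 × (1 − e^(-0.773333)) = 0.75 × (1 − 0.461472) = 0.403896.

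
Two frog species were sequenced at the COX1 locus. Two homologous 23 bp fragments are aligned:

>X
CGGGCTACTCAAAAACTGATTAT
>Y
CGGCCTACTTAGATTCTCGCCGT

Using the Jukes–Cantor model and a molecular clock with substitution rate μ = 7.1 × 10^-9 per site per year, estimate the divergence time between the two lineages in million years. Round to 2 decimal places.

45.78

The sequences differ at 10 of 23 sites (4, 10, 12, 14, 15, 18, 19, 20, 21, 22), so p = 10/23 ≈ 0.434783.
d = −(3/4) ln(1 − 4p/3) = −0.75 ln(1 − 0.579711) = −0.75 ln(0.420289)
  = −0.75 × (-0.866813) = 0.650110 substitutions/site.
Under a molecular clock d = 2μt, so t = d/(2μ) = 0.650110 / (2 × 7.1 × 10^-9) = 45.78 million years.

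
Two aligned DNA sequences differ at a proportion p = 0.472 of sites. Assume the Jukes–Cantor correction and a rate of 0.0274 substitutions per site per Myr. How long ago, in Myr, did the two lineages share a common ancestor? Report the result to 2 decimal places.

13.58

d = −(3/4) ln(1 − 4p/3) = −0.75 ln(1 − 0.629333) = −0.75 ln(0.370667)
  = −0.75 × (-0.992451) = 0.744338 substitutions/site.
Under a molecular clock d = 2μt, so t = d/(2μ) = 0.744338 / (2 × 0.0274) = 13.58 Myr.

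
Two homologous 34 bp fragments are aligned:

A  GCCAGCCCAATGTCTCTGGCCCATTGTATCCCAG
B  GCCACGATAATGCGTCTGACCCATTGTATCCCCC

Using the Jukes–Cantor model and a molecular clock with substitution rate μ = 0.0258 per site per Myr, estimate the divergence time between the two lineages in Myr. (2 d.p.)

The sequences differ at 9 of 34 sites (5, 6, 7, 8, 13, 14, 19, 33, 34), so p = 9/34 ≈ 0.264706.
d = −(3/4) ln(1 − 4p/3) = −0.75 ln(1 − 0.352941) = −0.75 ln(0.647059)
  = −0.75 × (-0.435318) = 0.326489 substitutions/site.
Under a molecular clock d = 2μt, so t = d/(2μ) = 0.326489 / (2 × 0.0258) = 6.33 Myr.

6.33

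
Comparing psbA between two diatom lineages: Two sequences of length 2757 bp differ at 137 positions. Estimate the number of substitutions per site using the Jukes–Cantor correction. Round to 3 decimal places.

0.051

p = 137/2757 ≈ 0.049692.
d = −(3/4) ln(1 − 4p/3) = −0.75 ln(1 − 0.066256) = −0.75 ln(0.933744)
  = −0.75 × (-0.068553) = 0.051415 substitutions/site.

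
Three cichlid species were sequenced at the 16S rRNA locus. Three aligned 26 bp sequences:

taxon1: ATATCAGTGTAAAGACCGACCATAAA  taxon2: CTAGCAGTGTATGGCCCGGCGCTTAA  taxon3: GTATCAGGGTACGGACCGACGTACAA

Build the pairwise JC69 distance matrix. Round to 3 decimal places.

d(taxon1,taxon2) = 0.464, d(taxon1,taxon3) = 0.396, d(taxon2,taxon3) = 0.464

taxon1–taxon2: 9/26 sites differ → p ≈ 0.346154, d = −0.75 ln(1 − 0.461539) = 0.464280 ≈ 0.464.
taxon1–taxon3: 8/26 sites differ → p ≈ 0.307692, d = −0.75 ln(1 − 0.410256) = 0.396050 ≈ 0.396.
taxon2–taxon3: 9/26 sites differ → p ≈ 0.346154, d = −0.75 ln(1 − 0.461539) = 0.464280 ≈ 0.464.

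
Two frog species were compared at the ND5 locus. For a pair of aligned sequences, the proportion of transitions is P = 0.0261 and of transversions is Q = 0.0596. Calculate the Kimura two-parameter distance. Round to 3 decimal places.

Under the Kimura two-parameter model, d = −½ ln(1 − 2P − Q) − ¼ ln(1 − 2Q).
1 − 2P − Q = 0.8882, giving −½ ln(0.8882) = 0.059279.
1 − 2Q = 0.8808, giving −¼ ln(0.8808) = 0.031731.
d = 0.059279 + 0.031731 = 0.091010.

0.091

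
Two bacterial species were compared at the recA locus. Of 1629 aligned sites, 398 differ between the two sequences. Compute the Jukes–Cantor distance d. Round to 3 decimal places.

0.296

p = 398/1629 ≈ 0.244322.
d = −(3/4) ln(1 − 4p/3) = −0.75 ln(1 − 0.325763) = −0.75 ln(0.674237)
  = −0.75 × (-0.394174) = 0.295631 substitutions/site.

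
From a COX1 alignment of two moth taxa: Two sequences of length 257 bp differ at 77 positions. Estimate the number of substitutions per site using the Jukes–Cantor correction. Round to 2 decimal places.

0.38

p = 77/257 ≈ 0.299611.
d = −(3/4) ln(1 − 4p/3) = −0.75 ln(1 − 0.399481) = −0.75 ln(0.600519)
  = −0.75 × (-0.509961) = 0.382471 substitutions/site.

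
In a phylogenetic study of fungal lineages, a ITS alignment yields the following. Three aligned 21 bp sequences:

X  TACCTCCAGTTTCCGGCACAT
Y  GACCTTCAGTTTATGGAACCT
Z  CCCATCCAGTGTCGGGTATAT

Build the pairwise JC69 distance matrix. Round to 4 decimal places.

d(X,Y) = 0.3597, d(X,Z) = 0.4408, d(Y,Z) = 0.7557

X–Y: 6/21 sites differ → p ≈ 0.285714, d = −0.75 ln(1 − 0.380952) = 0.359679 ≈ 0.3597.
X–Z: 7/21 sites differ → p ≈ 0.333333, d = −0.75 ln(1 − 0.444444) = 0.440839 ≈ 0.4408.
Y–Z: 10/21 sites differ → p ≈ 0.47619, d = −0.75 ln(1 − 0.63492) = 0.755729 ≈ 0.7557.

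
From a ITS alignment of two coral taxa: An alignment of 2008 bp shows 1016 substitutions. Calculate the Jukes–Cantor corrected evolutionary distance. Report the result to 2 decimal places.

p = 1016/2008 ≈ 0.505976.
d = −(3/4) ln(1 − 4p/3) = −0.75 ln(1 − 0.674635) = −0.75 ln(0.325365)
  = −0.75 × (-1.122808) = 0.842106 substitutions/site.

0.84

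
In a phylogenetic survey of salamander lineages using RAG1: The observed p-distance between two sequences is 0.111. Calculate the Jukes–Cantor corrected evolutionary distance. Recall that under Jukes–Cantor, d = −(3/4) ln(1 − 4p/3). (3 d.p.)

0.120

d = −(3/4) ln(1 − 4p/3) = −0.75 ln(1 − 0.148) = −0.75 ln(0.852)
  = −0.75 × (-0.160169) = 0.120127 substitutions/site.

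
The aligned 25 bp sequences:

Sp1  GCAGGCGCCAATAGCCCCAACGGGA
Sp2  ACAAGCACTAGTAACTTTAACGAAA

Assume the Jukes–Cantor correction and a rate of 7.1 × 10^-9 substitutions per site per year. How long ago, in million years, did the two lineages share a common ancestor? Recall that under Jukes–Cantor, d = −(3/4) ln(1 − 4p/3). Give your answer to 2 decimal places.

46.66

The sequences differ at 11 of 25 sites, so p = 11/25 = 0.44.
d = −(3/4) ln(1 − 4p/3) = −0.75 ln(1 − 0.586667) = −0.75 ln(0.413333)
  = −0.75 × (-0.883502) = 0.662627 substitutions/site.
Under a molecular clock d = 2μt, so t = d/(2μ) = 0.662627 / (2 × 7.1 × 10^-9) = 46.66 million years.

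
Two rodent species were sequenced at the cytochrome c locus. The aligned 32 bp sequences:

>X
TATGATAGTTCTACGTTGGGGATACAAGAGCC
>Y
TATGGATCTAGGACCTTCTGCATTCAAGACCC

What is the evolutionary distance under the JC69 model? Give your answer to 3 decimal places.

The sequences differ at 13 of 32 sites, so p = 13/32 = 0.40625.
d = −(3/4) ln(1 − 4p/3) = −0.75 ln(1 − 0.541667) = −0.75 ln(0.458333)
  = −0.75 × (-0.780159) = 0.585119 substitutions/site.

0.585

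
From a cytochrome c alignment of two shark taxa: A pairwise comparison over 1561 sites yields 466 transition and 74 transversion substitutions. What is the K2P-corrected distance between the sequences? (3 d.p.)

P = 466/1561 ≈ 0.298527 and Q = 74/1561 ≈ 0.047406.
Under the Kimura two-parameter model, d = −½ ln(1 − 2P − Q) − ¼ ln(1 − 2Q).
1 − 2P − Q = 0.35554, giving −½ ln(0.35554) = 0.517059.
1 − 2Q = 0.905188, giving −¼ ln(0.905188) = 0.024903.
d = 0.517059 + 0.024903 = 0.541962.

0.542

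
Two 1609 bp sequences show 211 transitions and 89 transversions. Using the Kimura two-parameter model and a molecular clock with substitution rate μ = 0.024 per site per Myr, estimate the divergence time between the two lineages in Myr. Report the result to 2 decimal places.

P = 211/1609 ≈ 0.131137 and Q = 89/1609 ≈ 0.055314.
Under the Kimura two-parameter model, d = −½ ln(1 − 2P − Q) − ¼ ln(1 − 2Q).
1 − 2P − Q = 0.682412, giving −½ ln(0.682412) = 0.191061.
1 − 2Q = 0.889372, giving −¼ ln(0.889372) = 0.029310.
d = 0.191061 + 0.029310 = 0.220371.
Under a molecular clock d = 2μt, so t = d/(2μ) = 0.220371 / (2 × 0.024) = 4.59 Myr.

4.59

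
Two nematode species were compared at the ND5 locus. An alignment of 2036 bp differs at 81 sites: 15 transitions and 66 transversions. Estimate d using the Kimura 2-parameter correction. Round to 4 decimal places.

P = 15/2036 ≈ 0.007367 and Q = 66/2036 ≈ 0.032417.
Under the Kimura two-parameter model, d = −½ ln(1 − 2P − Q) − ¼ ln(1 − 2Q).
1 − 2P − Q = 0.952849, giving −½ ln(0.952849) = 0.024149.
1 − 2Q = 0.935166, giving −¼ ln(0.935166) = 0.016758.
d = 0.024149 + 0.016758 = 0.040907.

0.0409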